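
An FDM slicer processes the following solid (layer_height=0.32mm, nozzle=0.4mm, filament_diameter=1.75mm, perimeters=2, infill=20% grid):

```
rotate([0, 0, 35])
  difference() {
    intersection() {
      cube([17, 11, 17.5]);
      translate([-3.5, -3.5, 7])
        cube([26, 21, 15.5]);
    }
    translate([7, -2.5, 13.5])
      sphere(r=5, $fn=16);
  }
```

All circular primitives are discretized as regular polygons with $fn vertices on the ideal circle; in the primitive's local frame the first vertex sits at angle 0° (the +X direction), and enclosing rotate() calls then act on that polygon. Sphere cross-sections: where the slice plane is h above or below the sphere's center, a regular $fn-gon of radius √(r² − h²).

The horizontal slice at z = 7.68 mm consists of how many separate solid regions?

1

At z = 7.68 mm: the 17×11 cube contributes its full rectangle; the 26×21 cube at (-3.5, -3.5) contributes its full rectangle; Keeping only the common overlap: the 17×11 cube lies inside the 26×21 cube at (-3.5, -3.5), so it is kept whole — 1 connected region; the sphere at (7, -2.5) does not reach this height (|z−center|=5.820 > r=5); After the difference (first − rest): none of the subtracted shapes is present at this height, so that combined region is unchanged — 1 connected region; (rotated 35° about Z; rotation is an isometry so areas/perimeters/island counts are preserved). The result has 1 disconnected region.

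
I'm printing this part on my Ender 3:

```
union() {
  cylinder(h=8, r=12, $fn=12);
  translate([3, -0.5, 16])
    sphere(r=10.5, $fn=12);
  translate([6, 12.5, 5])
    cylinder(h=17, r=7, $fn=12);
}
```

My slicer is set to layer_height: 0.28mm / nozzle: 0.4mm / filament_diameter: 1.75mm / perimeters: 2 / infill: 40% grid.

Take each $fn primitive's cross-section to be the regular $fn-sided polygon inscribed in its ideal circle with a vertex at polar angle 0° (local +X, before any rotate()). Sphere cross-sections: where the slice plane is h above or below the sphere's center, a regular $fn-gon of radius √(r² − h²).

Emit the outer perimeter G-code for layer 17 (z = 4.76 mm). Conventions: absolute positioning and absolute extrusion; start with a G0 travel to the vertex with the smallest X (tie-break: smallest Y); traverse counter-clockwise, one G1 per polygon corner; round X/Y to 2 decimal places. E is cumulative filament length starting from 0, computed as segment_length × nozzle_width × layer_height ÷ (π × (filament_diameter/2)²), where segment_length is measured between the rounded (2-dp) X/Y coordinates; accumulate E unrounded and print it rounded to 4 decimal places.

G0 X-12.00 Y0.00 Z4.76
G1 X-10.39 Y-6.00 E0.2893
G1 X-6.00 Y-10.39 E0.5784
G1 X0.00 Y-12.00 E0.8676
G1 X6.00 Y-10.39 E1.1569
G1 X10.39 Y-6.00 E1.4460
G1 X12.00 Y0.00 E1.7353
G1 X10.39 Y6.00 E2.0245
G1 X6.00 Y10.39 E2.3136
G1 X0.00 Y12.00 E2.6029
G1 X-6.00 Y10.39 E2.8921
G1 X-10.39 Y6.00 E3.1812
G1 X-12.00 Y0.00 E3.4705

At z = 4.76 mm: the cylinder: section is a regular 12-gon, circumradius r=12; the sphere at (3, -0.5) is absent (|z−center|=11.240 > r=10.5); the cylinder at (6, 12.5) is not intersected at this z (z outside [5, 22]); Taking the union: only the r=12 cylinder is present, so the union is just that shape — 1 connected region. The outline is a single polygon with 12 vertices. Extrusion per mm of travel: 0.4 × 0.28 / (π × 0.875²) = 0.046564. Accumulating E over each segment gives final E = 3.4705.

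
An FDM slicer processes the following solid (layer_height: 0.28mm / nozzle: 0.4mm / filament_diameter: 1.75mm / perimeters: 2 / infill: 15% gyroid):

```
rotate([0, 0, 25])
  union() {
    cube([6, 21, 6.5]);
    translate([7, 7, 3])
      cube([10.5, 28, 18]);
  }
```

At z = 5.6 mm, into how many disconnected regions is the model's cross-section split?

At z = 5.6 mm: the 6×21 cube contributes its full rectangle; the 10.5×28 cube at (7, 7) contributes its full rectangle; Combining (union): the 2 present regions are separate (no shared area or edge), so areas and boundary lengths simply add and each stays a separate island — 2 connected regions; (rotated 25° about Z; rotation is an isometry so areas/perimeters/island counts are preserved). The result has 2 disconnected regions.

2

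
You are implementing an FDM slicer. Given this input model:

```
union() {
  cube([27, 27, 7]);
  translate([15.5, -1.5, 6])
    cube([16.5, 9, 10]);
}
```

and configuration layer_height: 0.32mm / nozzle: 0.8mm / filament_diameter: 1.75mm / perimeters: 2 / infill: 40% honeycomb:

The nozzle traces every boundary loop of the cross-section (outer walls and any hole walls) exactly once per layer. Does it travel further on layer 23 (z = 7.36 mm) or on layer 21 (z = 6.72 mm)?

Layer 23 (z = 7.36): the cube does not reach this height (z outside [0, 7]); the cube at (15.5, -1.5) is present — its section is the full 16.5×9 rectangle (perimeter 51.00 mm); Taking the union: only the 16.5×9 cube at (15.5, -1.5) is present, so the union is just that shape — boundary = 51.00 mm. So its perimeter = 51.00 mm. Layer 21 (z = 6.72): the cube (footprint 27×27) is included at this height (perimeter 108.00 mm); the 16.5×9 cube at (15.5, -1.5) contributes its full rectangle (perimeter 51.00 mm); Combining (union): the regions partially overlap (shared area 86.25 mm²), so the edge portions inside another operand are dropped and the merged outline is re-measured after clipping — boundary = 121.00 mm. So its perimeter = 121.00 mm. Layer 21 is larger (121.00 vs 51.00 mm).

layer 21 (z = 6.72 mm)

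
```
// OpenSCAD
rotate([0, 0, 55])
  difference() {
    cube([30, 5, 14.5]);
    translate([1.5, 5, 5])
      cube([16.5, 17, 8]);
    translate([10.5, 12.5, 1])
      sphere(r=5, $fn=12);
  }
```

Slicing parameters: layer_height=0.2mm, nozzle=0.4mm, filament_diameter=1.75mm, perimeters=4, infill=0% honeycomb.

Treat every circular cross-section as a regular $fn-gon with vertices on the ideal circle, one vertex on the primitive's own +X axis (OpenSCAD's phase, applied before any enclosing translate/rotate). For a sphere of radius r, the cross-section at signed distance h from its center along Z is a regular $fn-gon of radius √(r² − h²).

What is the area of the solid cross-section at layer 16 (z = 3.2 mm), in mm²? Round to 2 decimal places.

At z = 3.2 mm: the cube (footprint 30×5) is included at this height (area 150.00 mm²); the cube at (1.5, 5) does not reach this height (z outside [5, 13]); the r=5 sphere at (10.5, 12.5) contributes a regular 12-gon of circumradius √(5²−2.2²) = 4.490 (area = (12/2)·4.490²·sin(360°/12) = 60.48 mm²); Subtracting the remaining from the first: starting from the 30×5 cube (150.00 mm²), the r=5 sphere at (10.5, 12.5) misses the remaining region (no effect) — area = 150.00 mm²; (rotated 55° about Z; rotation is an isometry so areas/perimeters/island counts are preserved). Overall, the cross-section is a single solid region. Net area = 150.00 mm².

150.00 mm²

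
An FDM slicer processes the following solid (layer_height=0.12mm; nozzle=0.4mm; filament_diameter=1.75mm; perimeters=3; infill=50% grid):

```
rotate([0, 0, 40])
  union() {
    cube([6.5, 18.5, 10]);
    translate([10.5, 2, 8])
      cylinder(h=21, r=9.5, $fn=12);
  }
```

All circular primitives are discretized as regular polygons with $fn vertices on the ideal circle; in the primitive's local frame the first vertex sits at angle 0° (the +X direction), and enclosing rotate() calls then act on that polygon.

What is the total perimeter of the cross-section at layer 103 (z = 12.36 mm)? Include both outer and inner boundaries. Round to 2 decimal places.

At z = 12.36 mm: the cube is absent (z outside [0, 10]); the r=9.5 cylinder at (10.5, 2) contributes a regular 12-gon of circumradius 9.5 (perimeter = 2·12·9.500·sin(180°/12) = 59.01 mm); Merging all regions: only the r=9.5 cylinder at (10.5, 2) is present, so the union is just that shape — boundary = 59.01 mm; (rotated 40° about Z; rotation is an isometry so areas/perimeters/island counts are preserved). Overall, the cross-section is a single solid region. Total boundary length (outer) = 59.01 mm.

59.01 mm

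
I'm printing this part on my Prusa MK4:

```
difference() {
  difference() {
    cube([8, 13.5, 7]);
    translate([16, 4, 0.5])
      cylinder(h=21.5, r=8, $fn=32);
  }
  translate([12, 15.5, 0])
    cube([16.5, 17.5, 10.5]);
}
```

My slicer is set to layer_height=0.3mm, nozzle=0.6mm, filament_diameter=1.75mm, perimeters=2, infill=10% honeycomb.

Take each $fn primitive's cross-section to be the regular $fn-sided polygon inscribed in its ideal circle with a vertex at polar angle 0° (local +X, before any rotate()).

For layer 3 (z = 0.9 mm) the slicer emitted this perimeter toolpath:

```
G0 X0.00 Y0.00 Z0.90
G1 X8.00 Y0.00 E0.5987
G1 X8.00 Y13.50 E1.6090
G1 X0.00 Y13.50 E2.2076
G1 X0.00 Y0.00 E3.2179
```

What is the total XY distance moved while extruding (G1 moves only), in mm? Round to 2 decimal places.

Sum the Euclidean lengths of each G1 segment: total = 43.00 mm.

43.00 mm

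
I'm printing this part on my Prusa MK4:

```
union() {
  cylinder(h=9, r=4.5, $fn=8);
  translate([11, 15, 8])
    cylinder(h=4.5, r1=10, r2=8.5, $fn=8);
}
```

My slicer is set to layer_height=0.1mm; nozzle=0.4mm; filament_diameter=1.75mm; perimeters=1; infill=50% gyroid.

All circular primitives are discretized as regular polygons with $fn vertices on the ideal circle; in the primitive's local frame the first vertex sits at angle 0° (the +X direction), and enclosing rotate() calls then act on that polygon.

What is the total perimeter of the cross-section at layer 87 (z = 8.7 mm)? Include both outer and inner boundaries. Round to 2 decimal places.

87.35 mm

At z = 8.7 mm: the r=4.5 cylinder contributes a regular 8-gon of circumradius 4.5 (perimeter = 2·8·4.500·sin(180°/8) = 27.55 mm); the cone at (11, 15) contributes a regular 8-gon of circumradius 9.767 (interpolated between r1=10 and r2=8.5 at t=0.156) (perimeter = 2·8·9.767·sin(180°/8) = 59.80 mm); Combining (union): the 2 present regions are separate (no shared area or edge), so areas and boundary lengths simply add and each stays a separate island — boundary = 87.35 mm. Overall, the cross-section has 2 separate islands. Total boundary length (outer) = 87.35 mm.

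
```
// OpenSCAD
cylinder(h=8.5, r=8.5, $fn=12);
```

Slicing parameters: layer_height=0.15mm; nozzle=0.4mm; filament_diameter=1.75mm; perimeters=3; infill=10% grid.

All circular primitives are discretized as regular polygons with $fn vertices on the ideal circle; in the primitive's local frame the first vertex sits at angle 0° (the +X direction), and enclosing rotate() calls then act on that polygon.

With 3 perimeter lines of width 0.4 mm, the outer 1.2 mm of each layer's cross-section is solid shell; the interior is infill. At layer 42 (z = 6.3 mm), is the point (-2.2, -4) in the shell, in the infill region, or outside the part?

At z = 6.3 mm: the r=8.5 cylinder gives a regular 12-gon of circumradius 8.5 (constant along its height). Overall, the cross-section is a single solid region. The nearest boundary edge runs (-4.25, -7.36)→(-0.00, -8.50); distance from the point to it = 3.78 mm. The point is inside the cross-section and 3.78 mm from the nearest boundary — more than the 1.2 mm shell width (3 × 0.4), so it's in the infill interior.

infill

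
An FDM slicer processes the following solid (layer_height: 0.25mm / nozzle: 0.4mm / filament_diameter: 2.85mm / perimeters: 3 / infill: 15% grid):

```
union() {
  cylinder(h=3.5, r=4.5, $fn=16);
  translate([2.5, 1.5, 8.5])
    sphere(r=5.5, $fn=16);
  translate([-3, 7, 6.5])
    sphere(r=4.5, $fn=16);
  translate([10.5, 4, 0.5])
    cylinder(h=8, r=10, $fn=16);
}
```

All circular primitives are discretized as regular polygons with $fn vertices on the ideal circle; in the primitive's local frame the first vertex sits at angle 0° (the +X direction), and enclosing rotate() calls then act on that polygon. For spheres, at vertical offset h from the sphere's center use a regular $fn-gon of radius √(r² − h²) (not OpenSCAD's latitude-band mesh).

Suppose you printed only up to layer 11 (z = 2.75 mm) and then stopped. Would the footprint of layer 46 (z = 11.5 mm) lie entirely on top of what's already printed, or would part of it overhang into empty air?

part overhangs

Compare the two slices. At z = 2.75: the r=4.5 cylinder contributes a regular 16-gon of circumradius 4.5 (area = (16/2)·4.500²·sin(360°/16) = 61.99 mm²); the sphere at (2.5, 1.5) is not intersected at this z (|z−center|=5.750 > r=5.5); the sphere at (-3, 7): section is a regular 16-gon, circumradius = √(r²−h²) = √(4.5²−3.75²) = 2.487 (area = (16/2)·2.487²·sin(360°/16) = 18.94 mm²); the r=10 cylinder at (10.5, 4) gives a regular 16-gon of circumradius 10 (constant along its height) (area = (16/2)·10.000²·sin(360°/16) = 306.15 mm²); Merging all regions: the regions partially overlap — summed areas 387.08 mm² minus the doubly-counted overlap 16.75 mm² gives 370.34 mm² — area = 370.34 mm². At z = 11.5: the cylinder is not intersected at this z (z outside [0, 3.5]); the sphere at (2.5, 1.5): section is a regular 16-gon, circumradius = √(r²−h²) = √(5.5²−3²) = 4.610 (area = (16/2)·4.610²·sin(360°/16) = 65.06 mm²); the sphere at (-3, 7) is not intersected at this z (|z−center|=5.000 > r=4.5); the cylinder at (10.5, 4) does not reach this height (z outside [0.5, 8.5]); Taking the union: only the r=5.5 sphere at (2.5, 1.5) is present, so the union is just that shape — area = 65.06 mm². Checking containment: at z = 11.5 the cross-section extends beyond the z = 2.75 cross-section by about 1.28 mm².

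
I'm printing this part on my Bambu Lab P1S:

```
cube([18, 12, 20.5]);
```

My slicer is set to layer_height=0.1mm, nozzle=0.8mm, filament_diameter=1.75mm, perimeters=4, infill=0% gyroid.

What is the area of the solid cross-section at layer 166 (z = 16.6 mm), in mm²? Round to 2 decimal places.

At z = 16.6 mm: the 18×12 cube contributes its full rectangle (area 216.00 mm²). Overall, the cross-section is a single solid region. Net area = 216.00 mm².

216.00 mm²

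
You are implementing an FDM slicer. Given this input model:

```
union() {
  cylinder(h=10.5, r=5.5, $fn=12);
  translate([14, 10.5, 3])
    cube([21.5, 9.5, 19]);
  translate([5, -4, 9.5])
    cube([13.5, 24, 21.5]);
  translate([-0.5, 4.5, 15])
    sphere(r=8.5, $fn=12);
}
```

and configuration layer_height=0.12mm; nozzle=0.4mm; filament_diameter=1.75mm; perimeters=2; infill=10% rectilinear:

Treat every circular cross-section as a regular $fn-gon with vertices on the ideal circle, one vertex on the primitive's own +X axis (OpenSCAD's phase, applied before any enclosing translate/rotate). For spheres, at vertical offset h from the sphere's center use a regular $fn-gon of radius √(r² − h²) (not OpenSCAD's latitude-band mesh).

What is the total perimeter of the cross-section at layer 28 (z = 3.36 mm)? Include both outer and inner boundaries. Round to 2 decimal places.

96.16 mm

At z = 3.36 mm: the cylinder: section is a regular 12-gon, circumradius r=5.5 (perimeter = 2·12·5.500·sin(180°/12) = 34.16 mm); the cube at (14, 10.5) is present — its section is the full 21.5×9.5 rectangle (perimeter 62.00 mm); the cube at (5, -4) does not reach this height (z outside [9.5, 31]); the sphere at (-0.5, 4.5) is absent (|z−center|=11.640 > r=8.5); Merging all regions: the 2 present regions are separate (no shared area or edge), so areas and boundary lengths simply add and each stays a separate island — boundary = 96.16 mm. Overall, the cross-section has 2 separate islands. Total boundary length (outer) = 96.16 mm.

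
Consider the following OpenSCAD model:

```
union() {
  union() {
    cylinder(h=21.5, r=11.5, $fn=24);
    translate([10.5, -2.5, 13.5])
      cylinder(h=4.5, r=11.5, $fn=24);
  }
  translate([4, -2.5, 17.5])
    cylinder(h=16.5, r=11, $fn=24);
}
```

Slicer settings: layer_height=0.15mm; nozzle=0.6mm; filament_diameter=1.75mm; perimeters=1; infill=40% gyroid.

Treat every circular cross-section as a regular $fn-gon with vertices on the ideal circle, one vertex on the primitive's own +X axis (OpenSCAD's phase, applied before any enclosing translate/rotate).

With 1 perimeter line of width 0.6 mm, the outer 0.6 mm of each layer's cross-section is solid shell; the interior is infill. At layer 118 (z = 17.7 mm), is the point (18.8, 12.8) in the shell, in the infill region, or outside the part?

outside

At z = 17.7 mm: the cylinder: section is a regular 24-gon, circumradius r=11.5; the r=11.5 cylinder at (10.5, -2.5) gives a regular 24-gon of circumradius 11.5 (constant along its height); Merging all regions: the regions partially overlap (shared area 173.45 mm²), so overlapping operands fuse into one piece — 1 connected region; the r=11 cylinder at (4, -2.5) gives a regular 24-gon of circumradius 11 (constant along its height); Combining (union): the regions partially overlap (shared area 364.87 mm²), so overlapping operands fuse into one piece — 1 connected region. Overall, the cross-section is a single solid region. The nearest boundary edge runs (13.48, 8.61)→(16.25, 7.46); distance from the point to it = 5.92 mm. The point is not inside any of the regions above, so it lies outside the cross-section (5.92 mm from the nearest boundary).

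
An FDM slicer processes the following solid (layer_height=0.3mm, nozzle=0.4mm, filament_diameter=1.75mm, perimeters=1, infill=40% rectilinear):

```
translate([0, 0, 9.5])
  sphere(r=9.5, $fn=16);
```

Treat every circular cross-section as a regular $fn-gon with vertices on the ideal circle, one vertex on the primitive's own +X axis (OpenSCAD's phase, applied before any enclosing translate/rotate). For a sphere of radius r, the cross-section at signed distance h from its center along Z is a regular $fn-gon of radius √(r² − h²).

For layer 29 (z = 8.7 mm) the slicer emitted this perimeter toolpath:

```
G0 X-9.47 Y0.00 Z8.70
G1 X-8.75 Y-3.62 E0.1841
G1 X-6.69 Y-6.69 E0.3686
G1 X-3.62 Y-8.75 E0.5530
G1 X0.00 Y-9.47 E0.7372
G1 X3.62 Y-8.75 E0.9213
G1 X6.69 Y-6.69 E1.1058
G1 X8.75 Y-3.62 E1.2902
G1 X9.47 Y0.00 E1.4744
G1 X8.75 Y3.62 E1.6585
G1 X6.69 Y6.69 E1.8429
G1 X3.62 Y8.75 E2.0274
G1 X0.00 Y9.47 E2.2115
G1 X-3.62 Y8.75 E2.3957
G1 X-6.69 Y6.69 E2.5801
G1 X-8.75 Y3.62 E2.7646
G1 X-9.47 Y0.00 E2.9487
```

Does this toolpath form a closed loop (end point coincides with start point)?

Start point (G0): (-9.47, 0.00). End point (last G1): the path returns to the start — closed.

yes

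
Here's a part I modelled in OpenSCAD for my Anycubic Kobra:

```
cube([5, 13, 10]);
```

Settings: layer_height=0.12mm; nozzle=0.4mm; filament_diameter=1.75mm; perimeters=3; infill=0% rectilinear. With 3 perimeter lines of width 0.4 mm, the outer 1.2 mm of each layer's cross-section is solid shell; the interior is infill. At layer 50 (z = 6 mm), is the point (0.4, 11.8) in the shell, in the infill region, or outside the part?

At z = 6 mm: the cube is present — its section is the full 5×13 rectangle. Overall, the cross-section is a single solid region. The nearest boundary edge runs (0.00, 13.00)→(0.00, 0.00); distance from the point to it = 0.40 mm. The point is inside the cross-section, 0.40 mm from the nearest boundary — within the 1.2 mm shell band (3 × 0.4).

shell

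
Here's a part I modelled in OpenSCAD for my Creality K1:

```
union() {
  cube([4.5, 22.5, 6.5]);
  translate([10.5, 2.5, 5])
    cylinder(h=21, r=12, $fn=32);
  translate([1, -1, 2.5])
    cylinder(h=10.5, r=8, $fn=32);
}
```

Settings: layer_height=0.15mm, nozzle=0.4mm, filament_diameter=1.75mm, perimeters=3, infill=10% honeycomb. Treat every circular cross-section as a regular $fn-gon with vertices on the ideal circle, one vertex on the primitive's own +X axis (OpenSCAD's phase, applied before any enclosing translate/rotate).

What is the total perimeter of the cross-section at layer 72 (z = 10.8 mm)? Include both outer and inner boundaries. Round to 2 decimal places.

At z = 10.8 mm: the cube is not intersected at this z (z outside [0, 6.5]); the r=12 cylinder at (10.5, 2.5) gives a regular 32-gon of circumradius 12 (constant along its height) (perimeter = 2·32·12.000·sin(180°/32) = 75.28 mm); the r=8 cylinder at (1, -1) gives a regular 32-gon of circumradius 8 (constant along its height) (perimeter = 2·32·8.000·sin(180°/32) = 50.18 mm); Taking the union: the regions partially overlap (shared area 113.99 mm²), so the edge portions inside another operand are dropped and the merged outline is re-measured after clipping — boundary = 85.39 mm. Overall, the cross-section is a single solid region. Total boundary length (outer) = 85.39 mm.

85.39 mm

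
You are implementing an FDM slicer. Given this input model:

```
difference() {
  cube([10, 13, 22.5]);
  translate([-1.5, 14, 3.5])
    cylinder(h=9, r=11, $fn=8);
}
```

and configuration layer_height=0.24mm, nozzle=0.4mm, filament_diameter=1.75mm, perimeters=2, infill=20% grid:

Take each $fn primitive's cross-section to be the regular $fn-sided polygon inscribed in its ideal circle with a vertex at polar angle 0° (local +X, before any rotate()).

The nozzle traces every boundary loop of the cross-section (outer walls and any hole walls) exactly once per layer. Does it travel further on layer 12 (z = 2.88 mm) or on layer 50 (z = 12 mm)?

layer 12 (z = 2.88 mm)

Layer 12 (z = 2.88): the 10×13 cube contributes its full rectangle (perimeter 46.00 mm); the cylinder at (-1.5, 14) is not intersected at this z (z outside [3.5, 12.5]); After the difference (first − rest): none of the subtracted shapes is present at this height, so the 10×13 cube is unchanged — boundary = 46.00 mm. So its perimeter = 46.00 mm. Layer 50 (z = 12): the cube (footprint 10×13) is included at this height (perimeter 46.00 mm); the r=11 cylinder at (-1.5, 14) gives a regular 8-gon of circumradius 11 (constant along its height) (perimeter = 2·8·11.000·sin(180°/8) = 67.35 mm); After the difference (first − rest): starting from the 10×13 cube, the r=11 cylinder at (-1.5, 14) partially overlaps it — only the 60.23 mm² overlap (of its 342.24 mm²) is removed, clipping the outline — boundary = 41.67 mm. So its perimeter = 41.67 mm. Layer 12 is larger (46.00 vs 41.67 mm).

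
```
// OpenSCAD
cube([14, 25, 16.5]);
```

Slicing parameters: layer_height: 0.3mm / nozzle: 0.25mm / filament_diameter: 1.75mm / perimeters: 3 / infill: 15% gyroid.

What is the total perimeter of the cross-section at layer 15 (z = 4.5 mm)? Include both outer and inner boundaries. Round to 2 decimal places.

78.00 mm

At z = 4.5 mm: the cube (footprint 14×25) is included at this height (perimeter 78.00 mm). Overall, the cross-section is a single solid region. Total boundary length (outer) = 78.00 mm.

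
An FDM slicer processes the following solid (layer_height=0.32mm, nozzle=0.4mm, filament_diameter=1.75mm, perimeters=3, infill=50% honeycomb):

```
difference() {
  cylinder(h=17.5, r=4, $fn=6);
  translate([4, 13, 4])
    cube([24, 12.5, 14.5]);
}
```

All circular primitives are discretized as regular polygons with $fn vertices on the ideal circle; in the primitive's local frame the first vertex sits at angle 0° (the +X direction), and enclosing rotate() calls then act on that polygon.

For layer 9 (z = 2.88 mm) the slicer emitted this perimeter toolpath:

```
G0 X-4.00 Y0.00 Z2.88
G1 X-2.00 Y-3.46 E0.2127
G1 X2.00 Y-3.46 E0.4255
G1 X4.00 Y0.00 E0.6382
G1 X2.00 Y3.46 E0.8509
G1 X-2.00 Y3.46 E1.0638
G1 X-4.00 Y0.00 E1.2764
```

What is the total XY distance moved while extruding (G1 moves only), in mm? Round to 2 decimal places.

23.99 mm

Sum the Euclidean lengths of each G1 segment: total = 23.99 mm.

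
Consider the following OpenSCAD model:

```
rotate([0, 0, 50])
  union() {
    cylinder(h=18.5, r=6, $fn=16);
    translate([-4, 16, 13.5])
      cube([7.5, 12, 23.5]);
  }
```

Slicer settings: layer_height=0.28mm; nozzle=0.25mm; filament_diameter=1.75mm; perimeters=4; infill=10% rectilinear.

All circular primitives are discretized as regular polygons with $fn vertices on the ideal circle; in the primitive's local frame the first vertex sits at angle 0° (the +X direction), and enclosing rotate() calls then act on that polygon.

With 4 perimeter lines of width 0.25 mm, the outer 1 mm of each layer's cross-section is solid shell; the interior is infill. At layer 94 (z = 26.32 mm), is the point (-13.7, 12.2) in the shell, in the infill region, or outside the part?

At z = 26.32 mm: the cylinder is not intersected at this z (z outside [0, 18.5]); the cube at (-4, 16) (footprint 7.5×12) is included at this height; Merging all regions: only the 7.5×12 cube at (-4, 16) is present, so the union is just that shape — 1 connected region; (rotated 50° about Z; rotation is an isometry so areas/perimeters/island counts are preserved). Overall, the cross-section is a single solid region. Undo the 50° rotation: the query point maps to (0.540, 18.337) in the un-rotated model frame. The nearest boundary edge runs (-4.00, 16.00)→(3.50, 16.00); distance from the point to it = 2.34 mm. The point is inside the cross-section and 2.34 mm from the nearest boundary — more than the 1 mm shell width (4 × 0.25), so it's in the infill interior.

infill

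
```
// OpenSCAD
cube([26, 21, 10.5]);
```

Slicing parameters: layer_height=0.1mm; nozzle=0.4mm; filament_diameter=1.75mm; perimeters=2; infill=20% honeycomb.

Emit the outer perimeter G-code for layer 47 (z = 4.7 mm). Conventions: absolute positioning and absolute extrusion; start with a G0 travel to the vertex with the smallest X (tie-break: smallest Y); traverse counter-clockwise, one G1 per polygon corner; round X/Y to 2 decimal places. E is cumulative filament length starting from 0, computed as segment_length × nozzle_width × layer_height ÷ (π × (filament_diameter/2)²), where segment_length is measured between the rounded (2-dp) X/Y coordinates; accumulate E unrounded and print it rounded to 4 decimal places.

At z = 4.7 mm: the cube (footprint 26×21) is included at this height. The outline is a single polygon with 4 vertices. Extrusion per mm of travel: 0.4 × 0.1 / (π × 0.875²) = 0.016630. Accumulating E over each segment gives final E = 1.5632.

G0 X0.00 Y0.00 Z4.70
G1 X26.00 Y0.00 E0.4324
G1 X26.00 Y21.00 E0.7816
G1 X0.00 Y21.00 E1.2140
G1 X0.00 Y0.00 E1.5632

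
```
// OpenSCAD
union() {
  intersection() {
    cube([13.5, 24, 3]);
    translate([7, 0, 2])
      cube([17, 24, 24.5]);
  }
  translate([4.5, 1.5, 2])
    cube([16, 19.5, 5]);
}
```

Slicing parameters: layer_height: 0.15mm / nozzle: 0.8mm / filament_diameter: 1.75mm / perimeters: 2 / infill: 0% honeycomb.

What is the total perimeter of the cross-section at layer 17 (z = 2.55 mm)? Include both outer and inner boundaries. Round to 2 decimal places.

80.00 mm

At z = 2.55 mm: the cube is present — its section is the full 13.5×24 rectangle (perimeter 75.00 mm); the cube at (7, 0) is present — its section is the full 17×24 rectangle (perimeter 82.00 mm); After intersecting: the 17×24 cube at (7, 0) partially overlaps the 13.5×24 cube; clipping to the common part keeps 156.00 mm² — boundary = 61.00 mm; the cube at (4.5, 1.5) is present — its section is the full 16×19.5 rectangle (perimeter 71.00 mm); Combining (union): the regions partially overlap (shared area 126.75 mm²), so the edge portions inside another operand are dropped and the merged outline is re-measured after clipping — boundary = 80.00 mm. Overall, the cross-section is a single solid region. Total boundary length (outer) = 80.00 mm.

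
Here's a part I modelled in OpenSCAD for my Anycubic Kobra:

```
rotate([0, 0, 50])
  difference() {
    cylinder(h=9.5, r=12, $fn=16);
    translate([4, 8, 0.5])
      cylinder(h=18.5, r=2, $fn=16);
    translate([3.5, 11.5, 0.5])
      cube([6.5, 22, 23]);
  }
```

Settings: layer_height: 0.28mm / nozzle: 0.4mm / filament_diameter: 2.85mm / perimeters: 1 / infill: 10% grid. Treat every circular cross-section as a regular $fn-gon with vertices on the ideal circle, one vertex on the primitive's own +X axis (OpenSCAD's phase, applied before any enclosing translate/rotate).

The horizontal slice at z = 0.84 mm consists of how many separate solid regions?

1

At z = 0.84 mm: the r=12 cylinder gives a regular 16-gon of circumradius 12 (constant along its height); the r=2 cylinder at (4, 8) contributes a regular 16-gon of circumradius 2; the cube at (3.5, 11.5) (footprint 6.5×22) is included at this height; Subtracting the remaining from the first: starting from the r=12 cylinder, the r=2 cylinder at (4, 8) lies wholly inside it (removes its full 12.25 mm² and its 12.49 mm outline becomes a hole wall); the 6.5×22 cube at (3.5, 11.5) misses the remaining region (no effect) — 1 connected region with 1 hole; (rotated 50° about Z; rotation is an isometry so areas/perimeters/island counts are preserved). The result has 1 disconnected region.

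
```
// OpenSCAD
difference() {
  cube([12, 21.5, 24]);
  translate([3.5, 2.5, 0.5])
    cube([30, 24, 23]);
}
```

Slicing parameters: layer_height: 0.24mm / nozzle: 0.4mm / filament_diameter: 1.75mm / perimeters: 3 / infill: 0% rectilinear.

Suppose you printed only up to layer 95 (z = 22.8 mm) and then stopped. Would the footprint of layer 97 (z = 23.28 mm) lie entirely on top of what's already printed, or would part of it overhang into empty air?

entirely on top

Compare the two slices. At z = 22.8: the 12×21.5 cube contributes its full rectangle (area 258.00 mm²); the 30×24 cube at (3.5, 2.5) contributes its full rectangle (area 720.00 mm²); After the difference (first − rest): starting from the 12×21.5 cube (258.00 mm²), the 30×24 cube at (3.5, 2.5) partially overlaps it — only the 161.50 mm² overlap (of its 720.00 mm²) is removed, clipping the outline — area = 96.50 mm². At z = 23.28: the cube is present — its section is the full 12×21.5 rectangle (area 258.00 mm²); the 30×24 cube at (3.5, 2.5) contributes its full rectangle (area 720.00 mm²); After the difference (first − rest): starting from the 12×21.5 cube (258.00 mm²), the 30×24 cube at (3.5, 2.5) partially overlaps it — only the 161.50 mm² overlap (of its 720.00 mm²) is removed, clipping the outline — area = 96.50 mm². Checking containment: the cross-section at z = 23.28 is a subset of the cross-section at z = 22.8.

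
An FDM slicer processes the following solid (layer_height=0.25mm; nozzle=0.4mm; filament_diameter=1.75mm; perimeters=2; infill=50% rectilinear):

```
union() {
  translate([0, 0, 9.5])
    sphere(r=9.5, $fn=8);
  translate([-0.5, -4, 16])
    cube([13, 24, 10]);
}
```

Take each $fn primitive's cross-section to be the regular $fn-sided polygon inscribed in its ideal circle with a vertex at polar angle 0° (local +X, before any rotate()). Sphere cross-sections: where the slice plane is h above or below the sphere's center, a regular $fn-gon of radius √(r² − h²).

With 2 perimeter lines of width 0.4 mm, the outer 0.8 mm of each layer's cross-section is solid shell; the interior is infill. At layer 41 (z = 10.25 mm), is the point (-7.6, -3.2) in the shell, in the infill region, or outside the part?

At z = 10.25 mm: the r=9.5 sphere slices to a regular 8-gon of circumradius 9.470 (√(r²−h²) with h=0.75 from center); the cube at (-0.5, -4) does not reach this height (z outside [16, 26]); Taking the union: only the r=9.5 sphere is present, so the union is just that shape — 1 connected region. Overall, the cross-section is a single solid region. The nearest boundary edge runs (-9.47, 0.00)→(-6.70, -6.70); distance from the point to it = 0.50 mm. The point is inside the cross-section, 0.50 mm from the nearest boundary — within the 0.8 mm shell band (2 × 0.4).

shell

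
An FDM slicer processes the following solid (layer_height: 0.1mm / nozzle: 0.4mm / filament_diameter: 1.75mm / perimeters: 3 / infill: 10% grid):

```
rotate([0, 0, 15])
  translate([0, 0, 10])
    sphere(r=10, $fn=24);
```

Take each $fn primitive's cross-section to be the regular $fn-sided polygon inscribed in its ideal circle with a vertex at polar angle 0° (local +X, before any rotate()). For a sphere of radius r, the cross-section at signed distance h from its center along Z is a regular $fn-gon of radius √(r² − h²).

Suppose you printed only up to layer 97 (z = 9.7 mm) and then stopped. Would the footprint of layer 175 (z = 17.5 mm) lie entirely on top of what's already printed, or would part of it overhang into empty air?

Compare the two slices. At z = 9.7: the r=10 sphere contributes a regular 24-gon of circumradius √(10²−0.3²) = 9.995 (area = (24/2)·9.995²·sin(360°/24) = 310.30 mm²); (whole slice rotated 15° about Z — lengths, areas and connectivity unchanged). At z = 17.5: the r=10 sphere slices to a regular 24-gon of circumradius 6.614 (√(r²−h²) with h=7.5 from center) (area = (24/2)·6.614²·sin(360°/24) = 135.88 mm²); (rotated 15° about Z; rotation is an isometry so areas/perimeters/island counts are preserved). Checking containment: the cross-section at z = 17.5 is a subset of the cross-section at z = 9.7.

entirely on top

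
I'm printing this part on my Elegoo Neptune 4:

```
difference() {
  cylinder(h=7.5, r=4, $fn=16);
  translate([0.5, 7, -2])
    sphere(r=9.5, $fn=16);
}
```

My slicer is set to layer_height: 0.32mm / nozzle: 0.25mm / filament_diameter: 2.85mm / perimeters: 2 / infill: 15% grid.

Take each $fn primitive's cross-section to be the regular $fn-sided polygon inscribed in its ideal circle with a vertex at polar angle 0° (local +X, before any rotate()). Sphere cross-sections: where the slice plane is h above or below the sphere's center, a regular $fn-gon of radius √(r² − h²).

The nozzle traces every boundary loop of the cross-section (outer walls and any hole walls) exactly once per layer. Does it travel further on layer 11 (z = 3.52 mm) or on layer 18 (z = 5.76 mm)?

Layer 11 (z = 3.52): the cylinder: section is a regular 16-gon, circumradius r=4 (perimeter = 2·16·4.000·sin(180°/16) = 24.97 mm); the sphere at (0.5, 7): section is a regular 16-gon, circumradius = √(r²−h²) = √(9.5²−5.52²) = 7.732 (perimeter = 2·16·7.732·sin(180°/16) = 48.27 mm); After the difference (first − rest): starting from the r=4 cylinder, the r=9.5 sphere at (0.5, 7) partially overlaps it — only the 26.56 mm² overlap (of its 183.01 mm²) is removed, clipping the outline — boundary = 21.78 mm. So its perimeter = 21.78 mm. Layer 18 (z = 5.76): the r=4 cylinder contributes a regular 16-gon of circumradius 4 (perimeter = 2·16·4.000·sin(180°/16) = 24.97 mm); the r=9.5 sphere at (0.5, 7) slices to a regular 16-gon of circumradius 5.480 (√(r²−h²) with h=7.76 from center) (perimeter = 2·16·5.480·sin(180°/16) = 34.21 mm); Taking the first minus the rest: starting from the r=4 cylinder, the r=9.5 sphere at (0.5, 7) partially overlaps it — only the 9.77 mm² overlap (of its 91.94 mm²) is removed, clipping the outline — boundary = 24.54 mm. So its perimeter = 24.54 mm. Layer 18 is larger (24.54 vs 21.78 mm).

layer 18 (z = 5.76 mm)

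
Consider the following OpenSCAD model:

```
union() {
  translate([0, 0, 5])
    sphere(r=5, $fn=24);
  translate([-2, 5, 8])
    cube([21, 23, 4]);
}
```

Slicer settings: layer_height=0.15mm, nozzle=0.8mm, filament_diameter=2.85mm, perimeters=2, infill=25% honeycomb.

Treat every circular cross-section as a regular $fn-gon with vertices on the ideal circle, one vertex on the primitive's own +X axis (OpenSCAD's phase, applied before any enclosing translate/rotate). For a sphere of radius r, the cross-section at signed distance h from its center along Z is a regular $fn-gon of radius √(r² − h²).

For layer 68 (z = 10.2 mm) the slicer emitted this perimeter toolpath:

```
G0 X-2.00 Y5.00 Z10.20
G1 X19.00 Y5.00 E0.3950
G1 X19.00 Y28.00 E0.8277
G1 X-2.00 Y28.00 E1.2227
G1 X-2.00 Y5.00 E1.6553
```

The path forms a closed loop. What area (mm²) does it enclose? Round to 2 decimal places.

483.00 mm²

Apply the shoelace formula to the sequence of (X, Y) vertices; enclosed area = 483.00 mm².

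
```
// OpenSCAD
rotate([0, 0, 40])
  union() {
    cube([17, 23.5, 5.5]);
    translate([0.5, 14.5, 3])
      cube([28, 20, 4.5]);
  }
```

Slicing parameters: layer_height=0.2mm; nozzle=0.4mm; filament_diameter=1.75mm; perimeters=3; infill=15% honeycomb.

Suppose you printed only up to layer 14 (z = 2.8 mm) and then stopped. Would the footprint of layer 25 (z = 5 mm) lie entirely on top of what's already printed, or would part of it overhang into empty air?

Compare the two slices. At z = 2.8: the cube (footprint 17×23.5) is included at this height (area 399.50 mm²); the cube at (0.5, 14.5) is absent (z outside [3, 7.5]); Taking the union: only the 17×23.5 cube is present, so the union is just that shape — area = 399.50 mm²; (rotated 40° about Z; rotation is an isometry so areas/perimeters/island counts are preserved). At z = 5: the 17×23.5 cube contributes its full rectangle (area 399.50 mm²); the cube at (0.5, 14.5) is present — its section is the full 28×20 rectangle (area 560.00 mm²); Merging all regions: the regions partially overlap — summed areas 959.50 mm² minus the doubly-counted overlap 148.50 mm² gives 811.00 mm² — area = 811.00 mm²; (rotated 40° about Z; rotation is an isometry so areas/perimeters/island counts are preserved). Checking containment: at z = 5 the cross-section extends beyond the z = 2.8 cross-section by about 411.50 mm².

part overhangs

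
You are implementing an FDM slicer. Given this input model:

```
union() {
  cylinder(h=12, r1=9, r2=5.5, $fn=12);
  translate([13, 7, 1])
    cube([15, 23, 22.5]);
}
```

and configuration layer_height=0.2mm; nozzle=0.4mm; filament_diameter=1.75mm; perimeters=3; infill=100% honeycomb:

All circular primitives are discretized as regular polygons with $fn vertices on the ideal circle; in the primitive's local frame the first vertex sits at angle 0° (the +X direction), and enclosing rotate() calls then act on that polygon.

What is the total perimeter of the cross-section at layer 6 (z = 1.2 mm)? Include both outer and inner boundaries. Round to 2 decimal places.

At z = 1.2 mm: the cone contributes a regular 12-gon of circumradius 8.650 (interpolated between r1=9 and r2=5.5 at t=0.100) (perimeter = 2·12·8.650·sin(180°/12) = 53.73 mm); the cube at (13, 7) is present — its section is the full 15×23 rectangle (perimeter 76.00 mm); Merging all regions: the 2 present regions are separate (no shared area or edge), so areas and boundary lengths simply add and each stays a separate island — boundary = 129.73 mm. Overall, the cross-section has 2 separate islands. Total boundary length (outer) = 129.73 mm.

129.73 mm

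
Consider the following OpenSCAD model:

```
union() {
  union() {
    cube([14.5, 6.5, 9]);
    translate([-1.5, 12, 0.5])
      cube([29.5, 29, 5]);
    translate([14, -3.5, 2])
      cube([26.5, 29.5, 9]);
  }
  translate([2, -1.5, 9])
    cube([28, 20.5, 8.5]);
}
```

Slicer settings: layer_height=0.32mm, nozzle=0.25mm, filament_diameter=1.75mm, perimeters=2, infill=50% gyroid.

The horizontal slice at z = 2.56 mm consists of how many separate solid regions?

1

At z = 2.56 mm: the cube (footprint 14.5×6.5) is included at this height; the 29.5×29 cube at (-1.5, 12) contributes its full rectangle; the cube at (14, -3.5) (footprint 26.5×29.5) is included at this height; Taking the union: the regions partially overlap (shared area 199.25 mm²), so overlapping operands fuse into one piece — 1 connected region; the cube at (2, -1.5) is absent (z outside [9, 17.5]); Taking the union: only the result so far is present, so the union is just that shape — 1 connected region. The result has 1 disconnected region.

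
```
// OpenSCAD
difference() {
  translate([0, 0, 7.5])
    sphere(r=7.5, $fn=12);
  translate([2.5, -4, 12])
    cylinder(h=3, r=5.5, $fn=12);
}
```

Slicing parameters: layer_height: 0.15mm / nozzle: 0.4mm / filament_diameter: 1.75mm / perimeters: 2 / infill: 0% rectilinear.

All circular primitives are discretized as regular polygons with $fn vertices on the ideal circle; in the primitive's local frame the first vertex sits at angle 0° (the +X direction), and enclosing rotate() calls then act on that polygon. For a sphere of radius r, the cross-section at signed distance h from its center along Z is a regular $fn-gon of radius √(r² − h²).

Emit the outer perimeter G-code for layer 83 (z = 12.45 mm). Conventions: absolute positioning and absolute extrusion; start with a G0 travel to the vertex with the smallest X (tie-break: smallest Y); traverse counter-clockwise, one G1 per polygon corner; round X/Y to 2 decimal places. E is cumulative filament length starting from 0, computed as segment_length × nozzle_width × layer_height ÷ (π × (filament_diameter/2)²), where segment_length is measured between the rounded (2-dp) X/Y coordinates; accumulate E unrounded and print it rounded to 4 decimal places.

G0 X-5.63 Y0.00 Z12.45
G1 X-4.88 Y-2.82 E0.0728
G1 X-2.82 Y-4.88 E0.1455
G1 X-2.76 Y-4.89 E0.1470
G1 X-3.00 Y-4.00 E0.1700
G1 X-2.26 Y-1.25 E0.2410
G1 X-0.25 Y0.76 E0.3119
G1 X2.50 Y1.50 E0.3830
G1 X5.25 Y0.76 E0.4540
G1 X5.50 Y0.52 E0.4626
G1 X4.88 Y2.82 E0.5221
G1 X2.82 Y4.88 E0.5947
G1 X0.00 Y5.63 E0.6675
G1 X-2.82 Y4.88 E0.7403
G1 X-4.88 Y2.82 E0.8130
G1 X-5.63 Y0.00 E0.8858

At z = 12.45 mm: the r=7.5 sphere contributes a regular 12-gon of circumradius √(7.5²−4.95²) = 5.634; the cylinder at (2.5, -4): section is a regular 12-gon, circumradius r=5.5; Taking the first minus the rest: starting from the r=7.5 sphere, the r=5.5 cylinder at (2.5, -4) partially overlaps it — only the 43.40 mm² overlap (of its 90.75 mm²) is removed, clipping the outline — 1 connected region. The outline is a single polygon with 15 vertices. Extrusion per mm of travel: 0.4 × 0.15 / (π × 0.875²) = 0.024945. Accumulating E over each segment gives final E = 0.8858.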